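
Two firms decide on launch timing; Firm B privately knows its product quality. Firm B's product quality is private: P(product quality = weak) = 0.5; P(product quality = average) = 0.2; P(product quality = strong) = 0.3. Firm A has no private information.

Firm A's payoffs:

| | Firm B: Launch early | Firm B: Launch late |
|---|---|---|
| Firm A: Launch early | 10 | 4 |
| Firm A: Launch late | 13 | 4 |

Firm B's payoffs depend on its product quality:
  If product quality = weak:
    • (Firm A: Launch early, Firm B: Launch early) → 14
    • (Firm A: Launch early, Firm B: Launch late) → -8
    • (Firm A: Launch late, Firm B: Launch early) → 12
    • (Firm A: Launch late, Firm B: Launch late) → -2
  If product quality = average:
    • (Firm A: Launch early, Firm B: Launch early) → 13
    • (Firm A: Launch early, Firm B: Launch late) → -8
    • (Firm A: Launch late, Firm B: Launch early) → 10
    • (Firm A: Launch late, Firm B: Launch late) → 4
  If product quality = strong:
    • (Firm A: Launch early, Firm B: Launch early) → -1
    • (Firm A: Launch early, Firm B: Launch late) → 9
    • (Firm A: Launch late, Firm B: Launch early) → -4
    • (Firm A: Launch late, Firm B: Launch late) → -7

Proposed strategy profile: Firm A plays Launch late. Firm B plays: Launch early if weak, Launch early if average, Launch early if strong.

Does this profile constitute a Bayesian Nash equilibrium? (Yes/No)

Yes

A profile is a BNE iff every type of every player is best-responding given beliefs about the other side.
Firm A plays Launch late: E[Launch late] = 0.5·(13) + 0.2·(13) + 0.3·(13) = 13; E[Launch early] = 10. Best-responding. ✓
Firm B (product quality weak), facing Launch late: Launch early gives 12, Launch late gives -2. Proposed Launch early is best. ✓
Firm B (product quality average), facing Launch late: Launch early gives 10, Launch late gives 4. Proposed Launch early is best. ✓
Firm B (product quality strong), facing Launch late: Launch early gives -4, Launch late gives -7. Proposed Launch early is best. ✓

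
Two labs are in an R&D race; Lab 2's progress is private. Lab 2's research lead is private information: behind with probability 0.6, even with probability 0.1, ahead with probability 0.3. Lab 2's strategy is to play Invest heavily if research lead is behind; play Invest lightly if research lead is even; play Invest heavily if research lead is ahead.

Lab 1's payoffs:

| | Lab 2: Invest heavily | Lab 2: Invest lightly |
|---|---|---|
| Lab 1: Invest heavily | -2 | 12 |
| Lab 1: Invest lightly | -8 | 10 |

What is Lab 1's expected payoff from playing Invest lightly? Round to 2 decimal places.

-6.20

E[Invest lightly] = 0.6·(-8) + 0.1·10 + 0.3·(-8) = (-4.8) + 1 + (-2.4) = -6.2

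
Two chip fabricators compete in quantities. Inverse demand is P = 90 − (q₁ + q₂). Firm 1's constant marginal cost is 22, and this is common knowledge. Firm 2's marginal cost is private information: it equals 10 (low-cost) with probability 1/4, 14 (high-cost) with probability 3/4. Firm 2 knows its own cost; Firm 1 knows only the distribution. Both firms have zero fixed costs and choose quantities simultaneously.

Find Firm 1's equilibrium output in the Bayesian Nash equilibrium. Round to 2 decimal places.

19.67

Each type of Firm 2 best-responds to q₁; Firm 1 best-responds to the expected q₂ over Firm 2's types.
Firm 2 with cost c maximizes (90 − (q₁+q₂) − c)·q₂, giving q₂(c) = (90 − c − q₁)/2.
E[c₂] = 1/4·10 + 3/4·14 = 13
Firm 1's FOC against E[q₂] yields q₁ = (90 − 2·22 + E[c₂])/3 = (90 − 44 + 13)/3 = 19.6667.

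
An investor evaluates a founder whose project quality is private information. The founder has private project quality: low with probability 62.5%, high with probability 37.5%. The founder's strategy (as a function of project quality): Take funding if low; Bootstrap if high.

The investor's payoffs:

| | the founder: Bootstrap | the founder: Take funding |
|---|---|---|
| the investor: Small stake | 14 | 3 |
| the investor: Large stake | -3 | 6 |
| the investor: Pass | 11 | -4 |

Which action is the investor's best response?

Small stake

E[Small stake] = 0.625·(3) + 0.375·(14) = 7.125
E[Large stake] = 0.625·(6) + 0.375·(-3) = 2.625
E[Pass] = 0.625·(-4) + 0.375·(11) = 1.625
Best response: Small stake (7.125 is the largest).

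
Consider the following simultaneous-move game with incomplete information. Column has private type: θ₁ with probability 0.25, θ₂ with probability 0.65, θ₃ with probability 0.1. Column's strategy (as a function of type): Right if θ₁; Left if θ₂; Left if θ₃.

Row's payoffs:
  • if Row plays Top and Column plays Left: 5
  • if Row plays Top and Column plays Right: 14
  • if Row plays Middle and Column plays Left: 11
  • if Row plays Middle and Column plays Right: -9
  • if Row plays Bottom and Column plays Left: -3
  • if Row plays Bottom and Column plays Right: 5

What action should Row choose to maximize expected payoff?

Top

E[Top] = 0.25·(14) + 0.65·(5) + 0.1·(5) = 7.25
E[Middle] = 0.25·(-9) + 0.65·(11) + 0.1·(11) = 6
E[Bottom] = 0.25·(5) + 0.65·(-3) + 0.1·(-3) = -1
Best response: Top (7.25 is the largest).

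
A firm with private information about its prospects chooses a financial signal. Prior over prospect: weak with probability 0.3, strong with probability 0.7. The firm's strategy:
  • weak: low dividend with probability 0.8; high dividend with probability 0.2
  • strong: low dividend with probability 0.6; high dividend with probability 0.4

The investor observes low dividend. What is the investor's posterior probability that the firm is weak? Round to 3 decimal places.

P(low dividend) = 0.3·0.8 + 0.7·0.6 = 0.66
P(weak | low dividend) = (0.3·0.8) / 0.66 = 0.24 / 0.66 = 0.363636

0.364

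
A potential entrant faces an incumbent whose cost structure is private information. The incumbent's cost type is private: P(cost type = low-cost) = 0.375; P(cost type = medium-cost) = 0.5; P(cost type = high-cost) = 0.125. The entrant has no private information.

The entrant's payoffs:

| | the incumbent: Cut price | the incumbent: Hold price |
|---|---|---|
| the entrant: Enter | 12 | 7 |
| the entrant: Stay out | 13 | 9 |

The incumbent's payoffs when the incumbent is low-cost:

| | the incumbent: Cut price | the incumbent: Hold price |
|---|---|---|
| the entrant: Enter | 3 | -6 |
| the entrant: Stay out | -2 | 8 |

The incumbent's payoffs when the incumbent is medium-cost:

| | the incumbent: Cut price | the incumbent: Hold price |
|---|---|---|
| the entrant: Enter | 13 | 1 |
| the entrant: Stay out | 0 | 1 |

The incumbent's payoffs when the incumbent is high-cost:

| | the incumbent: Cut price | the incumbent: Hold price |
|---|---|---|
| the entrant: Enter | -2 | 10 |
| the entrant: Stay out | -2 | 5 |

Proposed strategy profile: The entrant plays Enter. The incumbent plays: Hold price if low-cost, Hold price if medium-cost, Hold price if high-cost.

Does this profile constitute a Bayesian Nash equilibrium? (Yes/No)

The entrant plays Enter: E[Enter] = 0.375·(7) + 0.5·(7) + 0.125·(7) = 7; E[Stay out] = 9. Not best-responding. ✗
The incumbent (cost type low-cost), facing Enter: Cut price gives 3, Hold price gives -6. Proposed Hold price is not best — profitable deviation exists. ✗
The incumbent (cost type medium-cost), facing Enter: Cut price gives 13, Hold price gives 1. Proposed Hold price is not best — profitable deviation exists. ✗
The incumbent (cost type high-cost), facing Enter: Cut price gives -2, Hold price gives 10. Proposed Hold price is best. ✓

No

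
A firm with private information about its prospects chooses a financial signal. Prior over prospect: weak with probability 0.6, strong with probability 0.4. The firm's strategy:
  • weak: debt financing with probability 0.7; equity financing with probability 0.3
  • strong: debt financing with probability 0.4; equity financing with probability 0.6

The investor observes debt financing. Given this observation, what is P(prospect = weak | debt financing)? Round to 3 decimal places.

P(debt financing) = 0.6·0.7 + 0.4·0.4 = 0.58
P(weak | debt financing) = (0.6·0.7) / 0.58 = 0.42 / 0.58 = 0.724138

0.724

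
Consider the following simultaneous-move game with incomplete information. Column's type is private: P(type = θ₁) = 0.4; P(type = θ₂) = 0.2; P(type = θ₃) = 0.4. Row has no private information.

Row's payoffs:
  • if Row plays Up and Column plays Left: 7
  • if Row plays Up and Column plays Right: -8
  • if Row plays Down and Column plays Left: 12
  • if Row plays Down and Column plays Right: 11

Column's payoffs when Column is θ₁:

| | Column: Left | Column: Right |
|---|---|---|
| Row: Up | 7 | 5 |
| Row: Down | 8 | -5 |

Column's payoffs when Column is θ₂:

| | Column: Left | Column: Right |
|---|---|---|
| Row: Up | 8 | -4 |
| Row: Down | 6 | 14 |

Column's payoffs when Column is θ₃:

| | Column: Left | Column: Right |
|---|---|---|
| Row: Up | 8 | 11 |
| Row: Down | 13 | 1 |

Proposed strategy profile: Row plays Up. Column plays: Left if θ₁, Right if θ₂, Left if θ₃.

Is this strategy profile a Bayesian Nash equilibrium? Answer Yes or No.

No

Row plays Up: E[Up] = 0.4·(7) + 0.2·(-8) + 0.4·(7) = 4; E[Down] = 11.8. Not best-responding. ✗
Column (type θ₁), facing Up: Left gives 7, Right gives 5. Proposed Left is best. ✓
Column (type θ₂), facing Up: Left gives 8, Right gives -4. Proposed Right is not best — profitable deviation exists. ✗
Column (type θ₃), facing Up: Left gives 8, Right gives 11. Proposed Left is not best — profitable deviation exists. ✗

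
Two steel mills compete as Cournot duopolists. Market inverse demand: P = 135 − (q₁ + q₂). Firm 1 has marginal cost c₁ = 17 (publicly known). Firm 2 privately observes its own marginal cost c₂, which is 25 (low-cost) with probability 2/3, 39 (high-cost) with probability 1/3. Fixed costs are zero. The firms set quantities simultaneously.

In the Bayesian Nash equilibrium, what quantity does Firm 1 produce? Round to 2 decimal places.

Firm 2 with cost c maximizes (135 − (q₁+q₂) − c)·q₂, giving q₂(c) = (135 − c − q₁)/2.
E[c₂] = 2/3·25 + 1/3·39 = 29.6667
Firm 1's FOC against E[q₂] yields q₁ = (135 − 2·17 + E[c₂])/3 = (135 − 34 + 29.6667)/3 = 43.5556.

43.56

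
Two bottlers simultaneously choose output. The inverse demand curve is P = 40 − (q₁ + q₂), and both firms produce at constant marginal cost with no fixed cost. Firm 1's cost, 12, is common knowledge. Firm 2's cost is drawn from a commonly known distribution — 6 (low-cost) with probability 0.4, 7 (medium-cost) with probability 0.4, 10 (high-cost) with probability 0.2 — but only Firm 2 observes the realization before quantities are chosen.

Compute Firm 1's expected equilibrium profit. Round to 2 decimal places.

Firm 2 with cost c maximizes (40 − (q₁+q₂) − c)·q₂, giving q₂(c) = (40 − c − q₁)/2.
E[c₂] = 0.4·6 + 0.4·7 + 0.2·10 = 7.2
Firm 1's FOC against E[q₂] yields q₁ = (40 − 2·12 + E[c₂])/3 = (40 − 24 + 7.2)/3 = 7.73333.
E[P] = 40 − (q₁ + E[q₂]) = 19.7333; Firm 1's expected profit = (E[P] − 12)·q₁ = (19.7333 − 12)·7.73333 = 59.8044.

59.80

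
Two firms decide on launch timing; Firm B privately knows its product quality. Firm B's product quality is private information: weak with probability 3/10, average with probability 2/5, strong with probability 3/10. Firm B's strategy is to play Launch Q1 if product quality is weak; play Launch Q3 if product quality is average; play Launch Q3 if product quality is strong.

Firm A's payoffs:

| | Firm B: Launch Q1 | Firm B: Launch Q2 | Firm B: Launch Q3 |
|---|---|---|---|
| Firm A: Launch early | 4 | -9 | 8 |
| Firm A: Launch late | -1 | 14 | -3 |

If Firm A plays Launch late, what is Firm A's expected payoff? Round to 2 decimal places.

E[Launch late] = 3/10·(-1) + 2/5·(-3) + 3/10·(-3) = (-3/10) + (-6/5) + (-9/10) = -12/5

-2.40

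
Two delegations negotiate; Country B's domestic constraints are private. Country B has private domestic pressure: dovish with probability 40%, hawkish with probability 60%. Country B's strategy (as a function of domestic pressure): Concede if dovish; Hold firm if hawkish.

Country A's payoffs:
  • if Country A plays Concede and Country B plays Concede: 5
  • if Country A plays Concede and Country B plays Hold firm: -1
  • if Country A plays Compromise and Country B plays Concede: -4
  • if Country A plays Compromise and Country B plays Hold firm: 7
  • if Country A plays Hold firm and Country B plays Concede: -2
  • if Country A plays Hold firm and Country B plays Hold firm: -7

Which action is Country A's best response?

Compute Country A's expected payoff for each action, taking the expectation over Country B's type.
E[Concede] = 0.4·(5) + 0.6·(-1) = 1.4
E[Compromise] = 0.4·(-4) + 0.6·(7) = 2.6
E[Hold firm] = 0.4·(-2) + 0.6·(-7) = -5
Best response: Compromise (2.6 is the largest).

Compromise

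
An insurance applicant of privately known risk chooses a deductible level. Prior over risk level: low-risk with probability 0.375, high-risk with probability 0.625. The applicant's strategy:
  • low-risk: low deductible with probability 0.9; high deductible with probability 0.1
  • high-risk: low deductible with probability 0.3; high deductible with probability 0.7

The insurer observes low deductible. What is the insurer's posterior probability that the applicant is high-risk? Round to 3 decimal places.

0.357

P(low deductible) = 0.375·0.9 + 0.625·0.3 = 0.525
P(high-risk | low deductible) = (0.625·0.3) / 0.525 = 0.1875 / 0.525 = 0.357143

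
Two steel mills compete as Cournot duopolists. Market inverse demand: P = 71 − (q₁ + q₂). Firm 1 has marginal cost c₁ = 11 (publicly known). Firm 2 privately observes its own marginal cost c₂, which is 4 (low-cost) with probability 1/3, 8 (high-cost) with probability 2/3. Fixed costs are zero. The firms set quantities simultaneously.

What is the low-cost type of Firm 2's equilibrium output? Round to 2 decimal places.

24.22

Type-c best response for Firm 2: q₂(c) = (71 − c)/2 − q₁/2.
Firm 1 maximizes expected profit; its first-order condition is 71 − 2q₁ − E[q₂] − 11 = 0.
Substituting E[q₂] and solving: E[c₂] = 6.66667, so q₁ = (71 − 2·11 + 6.66667)/3 = 18.5556.
q₂(low-cost) = (71 − 4 − 18.5556)/2 = 24.2222.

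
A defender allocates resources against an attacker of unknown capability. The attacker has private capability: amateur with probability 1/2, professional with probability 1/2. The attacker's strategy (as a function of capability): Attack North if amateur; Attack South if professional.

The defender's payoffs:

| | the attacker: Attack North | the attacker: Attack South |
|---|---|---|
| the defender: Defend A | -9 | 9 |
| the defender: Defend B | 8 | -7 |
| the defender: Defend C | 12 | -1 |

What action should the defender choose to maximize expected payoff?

E[Defend A] = 1/2·(-9) + 1/2·(9) = 0
E[Defend B] = 1/2·(8) + 1/2·(-7) = 1/2
E[Defend C] = 1/2·(12) + 1/2·(-1) = 11/2
Best response: Defend C (11/2 is the largest).

Defend C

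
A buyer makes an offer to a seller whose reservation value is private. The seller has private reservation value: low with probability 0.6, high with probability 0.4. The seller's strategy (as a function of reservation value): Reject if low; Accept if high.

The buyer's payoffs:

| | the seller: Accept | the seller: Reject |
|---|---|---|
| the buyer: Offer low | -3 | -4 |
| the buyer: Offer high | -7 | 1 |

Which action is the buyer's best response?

E[Offer low] = 0.6·(-4) + 0.4·(-3) = -3.6
E[Offer high] = 0.6·(1) + 0.4·(-7) = -2.2
Best response: Offer high (-2.2 is the largest).

Offer high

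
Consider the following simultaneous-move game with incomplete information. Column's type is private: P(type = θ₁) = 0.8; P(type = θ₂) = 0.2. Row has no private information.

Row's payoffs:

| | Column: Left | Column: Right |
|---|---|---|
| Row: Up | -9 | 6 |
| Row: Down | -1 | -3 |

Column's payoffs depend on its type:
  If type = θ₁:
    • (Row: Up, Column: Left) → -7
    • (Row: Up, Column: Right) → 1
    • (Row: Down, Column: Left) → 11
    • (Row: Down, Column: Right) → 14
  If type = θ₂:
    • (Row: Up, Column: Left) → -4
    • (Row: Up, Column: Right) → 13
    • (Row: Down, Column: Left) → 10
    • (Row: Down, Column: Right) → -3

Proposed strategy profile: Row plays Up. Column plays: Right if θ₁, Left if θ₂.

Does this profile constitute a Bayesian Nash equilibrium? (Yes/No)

Row plays Up: E[Up] = 0.8·(6) + 0.2·(-9) = 3; E[Down] = -2.6. Best-responding. ✓
Column (type θ₁), facing Up: Left gives -7, Right gives 1. Proposed Right is best. ✓
Column (type θ₂), facing Up: Left gives -4, Right gives 13. Proposed Left is not best — profitable deviation exists. ✗

No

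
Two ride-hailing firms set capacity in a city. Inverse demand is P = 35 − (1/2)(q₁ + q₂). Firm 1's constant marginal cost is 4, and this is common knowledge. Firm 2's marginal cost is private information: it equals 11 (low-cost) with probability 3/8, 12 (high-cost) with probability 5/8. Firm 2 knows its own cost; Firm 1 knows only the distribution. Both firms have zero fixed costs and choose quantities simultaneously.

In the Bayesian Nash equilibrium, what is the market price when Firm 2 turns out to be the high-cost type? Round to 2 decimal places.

Firm 2 with cost c maximizes (35 − (1/2)(q₁+q₂) − c)·q₂, giving q₂(c) = (35 − c − (1/2)q₁).
E[c₂] = 3/8·11 + 5/8·12 = 11.625
Firm 1's FOC against E[q₂] yields q₁ = (35 − 2·4 + E[c₂])/(3/2) = (35 − 8 + 11.625)/(3/2) = 25.75.
q₂(high-cost) = 10.125, so P = 35 − (1/2)·(25.75 + 10.125) = 17.0625.

17.06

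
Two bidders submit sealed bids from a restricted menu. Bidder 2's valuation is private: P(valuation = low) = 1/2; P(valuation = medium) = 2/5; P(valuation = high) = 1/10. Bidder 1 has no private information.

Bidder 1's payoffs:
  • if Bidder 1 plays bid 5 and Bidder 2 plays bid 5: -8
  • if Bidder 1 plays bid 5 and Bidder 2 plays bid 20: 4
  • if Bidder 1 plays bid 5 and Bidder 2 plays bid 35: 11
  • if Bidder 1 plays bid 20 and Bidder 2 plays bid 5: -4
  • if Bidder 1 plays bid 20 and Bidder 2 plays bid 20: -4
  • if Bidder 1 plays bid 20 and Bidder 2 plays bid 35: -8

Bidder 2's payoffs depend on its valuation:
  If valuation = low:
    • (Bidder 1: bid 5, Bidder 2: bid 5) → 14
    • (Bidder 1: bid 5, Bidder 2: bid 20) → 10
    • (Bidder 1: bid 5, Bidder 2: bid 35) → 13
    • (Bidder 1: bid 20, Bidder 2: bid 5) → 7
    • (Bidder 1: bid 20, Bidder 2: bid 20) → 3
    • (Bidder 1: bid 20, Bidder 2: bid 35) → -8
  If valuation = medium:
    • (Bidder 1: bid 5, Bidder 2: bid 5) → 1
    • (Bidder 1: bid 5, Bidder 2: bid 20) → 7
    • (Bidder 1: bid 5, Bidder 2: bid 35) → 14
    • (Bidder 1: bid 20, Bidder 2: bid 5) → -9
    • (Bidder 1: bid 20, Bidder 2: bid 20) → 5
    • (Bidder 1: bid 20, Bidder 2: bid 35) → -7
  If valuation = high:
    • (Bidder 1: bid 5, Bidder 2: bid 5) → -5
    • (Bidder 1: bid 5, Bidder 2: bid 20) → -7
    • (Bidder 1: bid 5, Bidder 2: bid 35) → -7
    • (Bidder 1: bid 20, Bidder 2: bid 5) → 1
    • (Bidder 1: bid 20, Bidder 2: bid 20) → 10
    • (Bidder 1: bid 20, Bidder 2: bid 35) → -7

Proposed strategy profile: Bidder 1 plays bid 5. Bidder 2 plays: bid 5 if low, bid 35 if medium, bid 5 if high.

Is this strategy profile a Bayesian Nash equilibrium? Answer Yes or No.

Yes

A profile is a BNE iff every type of every player is best-responding given beliefs about the other side.
Bidder 1 plays bid 5: E[bid 5] = 1/2·(-8) + 2/5·(11) + 1/10·(-8) = -2/5; E[bid 20] = -28/5. Best-responding. ✓
Bidder 2 (valuation low), facing bid 5: bid 5 gives 14, bid 20 gives 10, bid 35 gives 13. Proposed bid 5 is best. ✓
Bidder 2 (valuation medium), facing bid 5: bid 5 gives 1, bid 20 gives 7, bid 35 gives 14. Proposed bid 35 is best. ✓
Bidder 2 (valuation high), facing bid 5: bid 5 gives -5, bid 20 gives -7, bid 35 gives -7. Proposed bid 5 is best. ✓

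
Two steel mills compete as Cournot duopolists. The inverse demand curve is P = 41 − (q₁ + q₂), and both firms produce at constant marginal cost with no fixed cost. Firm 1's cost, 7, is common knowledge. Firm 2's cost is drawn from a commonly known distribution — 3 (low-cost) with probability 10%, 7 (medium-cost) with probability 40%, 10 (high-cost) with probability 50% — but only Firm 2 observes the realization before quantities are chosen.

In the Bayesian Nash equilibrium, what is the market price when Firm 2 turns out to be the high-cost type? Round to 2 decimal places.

19.65

Type-c best response for Firm 2: q₂(c) = (41 − c)/2 − q₁/2.
Firm 1 maximizes expected profit; its first-order condition is 41 − 2q₁ − E[q₂] − 7 = 0.
Substituting E[q₂] and solving: E[c₂] = 8.1, so q₁ = (41 − 2·7 + 8.1)/3 = 11.7.
q₂(high-cost) = 9.65, so P = 41 − (11.7 + 9.65) = 19.65.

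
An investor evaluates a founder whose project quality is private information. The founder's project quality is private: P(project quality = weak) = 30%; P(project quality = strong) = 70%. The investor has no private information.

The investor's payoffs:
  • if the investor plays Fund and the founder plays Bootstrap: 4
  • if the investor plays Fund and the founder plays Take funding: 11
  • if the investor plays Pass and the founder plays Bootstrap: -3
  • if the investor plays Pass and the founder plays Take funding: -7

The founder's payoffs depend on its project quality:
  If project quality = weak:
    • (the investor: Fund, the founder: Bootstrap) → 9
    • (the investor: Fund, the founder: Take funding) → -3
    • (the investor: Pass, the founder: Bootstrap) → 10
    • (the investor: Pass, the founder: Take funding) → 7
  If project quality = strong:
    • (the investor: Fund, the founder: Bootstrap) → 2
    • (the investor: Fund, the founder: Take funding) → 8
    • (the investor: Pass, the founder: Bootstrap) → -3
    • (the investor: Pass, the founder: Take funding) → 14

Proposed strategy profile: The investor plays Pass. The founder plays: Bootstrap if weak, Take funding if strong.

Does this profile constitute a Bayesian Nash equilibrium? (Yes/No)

No

A profile is a BNE iff every type of every player is best-responding given beliefs about the other side.
The investor plays Pass: E[Pass] = 0.3·(-3) + 0.7·(-7) = -5.8; E[Fund] = 8.9. Not best-responding. ✗
The founder (project quality weak), facing Pass: Bootstrap gives 10, Take funding gives 7. Proposed Bootstrap is best. ✓
The founder (project quality strong), facing Pass: Bootstrap gives -3, Take funding gives 14. Proposed Take funding is best. ✓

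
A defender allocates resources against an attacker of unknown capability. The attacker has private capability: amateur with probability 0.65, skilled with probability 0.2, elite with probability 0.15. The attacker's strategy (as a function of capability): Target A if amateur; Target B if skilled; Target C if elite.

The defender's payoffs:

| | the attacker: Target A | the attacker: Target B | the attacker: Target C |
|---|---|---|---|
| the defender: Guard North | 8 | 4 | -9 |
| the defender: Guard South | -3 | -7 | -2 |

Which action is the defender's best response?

Guard North

Compute the defender's expected payoff for each action, taking the expectation over the attacker's type.
E[Guard North] = 0.65·(8) + 0.2·(4) + 0.15·(-9) = 4.65
E[Guard South] = 0.65·(-3) + 0.2·(-7) + 0.15·(-2) = -3.65
Best response: Guard North (4.65 is the largest).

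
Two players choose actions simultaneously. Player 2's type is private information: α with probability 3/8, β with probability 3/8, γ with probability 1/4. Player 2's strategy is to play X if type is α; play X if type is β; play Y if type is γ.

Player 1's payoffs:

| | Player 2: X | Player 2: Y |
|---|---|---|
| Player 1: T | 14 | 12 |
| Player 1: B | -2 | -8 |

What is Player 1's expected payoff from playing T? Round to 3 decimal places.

Take the expectation over Player 2's type, weighting each type's action by its prior probability.
E[T] = 3/8·14 + 3/8·14 + 1/4·12 = 21/4 + 21/4 + 3 = 27/2

13.500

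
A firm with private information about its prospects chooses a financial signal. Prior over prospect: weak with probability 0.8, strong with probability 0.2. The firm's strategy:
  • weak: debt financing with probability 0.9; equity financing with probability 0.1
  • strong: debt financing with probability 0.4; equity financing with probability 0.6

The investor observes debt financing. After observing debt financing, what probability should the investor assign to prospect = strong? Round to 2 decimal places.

0.10

P(debt financing) = 0.8·0.9 + 0.2·0.4 = 0.8
P(strong | debt financing) = (0.2·0.4) / 0.8 = 0.08 / 0.8 = 0.1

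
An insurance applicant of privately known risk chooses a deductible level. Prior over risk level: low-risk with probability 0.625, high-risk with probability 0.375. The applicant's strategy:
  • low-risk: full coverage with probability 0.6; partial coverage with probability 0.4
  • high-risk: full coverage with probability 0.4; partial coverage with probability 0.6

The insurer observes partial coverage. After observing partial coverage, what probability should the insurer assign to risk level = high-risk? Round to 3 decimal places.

0.474

P(partial coverage) = 0.625·0.4 + 0.375·0.6 = 0.475
P(high-risk | partial coverage) = (0.375·0.6) / 0.475 = 0.225 / 0.475 = 0.473684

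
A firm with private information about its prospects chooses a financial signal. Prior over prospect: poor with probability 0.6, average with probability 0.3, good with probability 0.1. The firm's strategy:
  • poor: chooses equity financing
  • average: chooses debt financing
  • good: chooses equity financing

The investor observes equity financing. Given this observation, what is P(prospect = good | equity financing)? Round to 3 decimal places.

0.143

P(equity financing) = 0.6·1 + 0.3·0 + 0.1·1 = 0.7
P(good | equity financing) = (0.1·1) / 0.7 = 0.1 / 0.7 = 0.142857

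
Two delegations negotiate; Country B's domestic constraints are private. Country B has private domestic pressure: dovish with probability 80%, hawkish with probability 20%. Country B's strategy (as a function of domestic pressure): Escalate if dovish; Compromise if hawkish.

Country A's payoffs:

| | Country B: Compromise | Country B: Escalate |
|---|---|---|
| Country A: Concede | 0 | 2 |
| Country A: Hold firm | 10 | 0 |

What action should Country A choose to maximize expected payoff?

Compute Country A's expected payoff for each action, taking the expectation over Country B's type.
E[Concede] = 0.8·(2) + 0.2·(0) = 1.6
E[Hold firm] = 0.8·(0) + 0.2·(10) = 2
Best response: Hold firm (2 is the largest).

Hold firm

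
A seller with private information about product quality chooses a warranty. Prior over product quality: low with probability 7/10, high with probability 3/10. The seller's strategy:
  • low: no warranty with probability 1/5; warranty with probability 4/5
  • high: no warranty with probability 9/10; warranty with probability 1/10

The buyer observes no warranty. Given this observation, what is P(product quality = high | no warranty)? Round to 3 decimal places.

0.659

P(no warranty) = (7/10)·(1/5) + (3/10)·(9/10) = 41/100
P(high | no warranty) = ((3/10)·(9/10)) / (41/100) = (27/100) / (41/100) = 27/41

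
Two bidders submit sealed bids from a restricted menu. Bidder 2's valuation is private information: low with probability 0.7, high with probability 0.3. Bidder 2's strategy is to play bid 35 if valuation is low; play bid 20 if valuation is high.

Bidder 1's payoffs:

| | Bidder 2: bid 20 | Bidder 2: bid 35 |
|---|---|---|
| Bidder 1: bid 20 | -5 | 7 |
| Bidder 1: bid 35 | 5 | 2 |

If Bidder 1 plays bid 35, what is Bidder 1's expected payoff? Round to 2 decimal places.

2.90

E[bid 35] = 0.7·2 + 0.3·5 = 1.4 + 1.5 = 2.9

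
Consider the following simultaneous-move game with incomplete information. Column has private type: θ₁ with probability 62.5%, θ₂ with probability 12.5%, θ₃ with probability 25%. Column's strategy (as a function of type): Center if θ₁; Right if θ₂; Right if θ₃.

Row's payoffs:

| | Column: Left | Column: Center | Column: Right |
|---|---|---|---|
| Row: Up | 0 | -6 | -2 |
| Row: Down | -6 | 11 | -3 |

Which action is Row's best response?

Down

E[Up] = 0.625·(-6) + 0.125·(-2) + 0.25·(-2) = -4.5
E[Down] = 0.625·(11) + 0.125·(-3) + 0.25·(-3) = 5.75
Best response: Down (5.75 is the largest).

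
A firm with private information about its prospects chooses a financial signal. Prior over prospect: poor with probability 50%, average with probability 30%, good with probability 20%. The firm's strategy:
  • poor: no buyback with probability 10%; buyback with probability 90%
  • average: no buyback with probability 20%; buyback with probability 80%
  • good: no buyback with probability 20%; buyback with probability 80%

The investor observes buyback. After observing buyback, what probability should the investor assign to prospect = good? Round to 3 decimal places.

Apply Bayes' rule using the sender's strategy as the likelihood.
P(buyback) = 0.5·0.9 + 0.3·0.8 + 0.2·0.8 = 0.85
P(good | buyback) = (0.2·0.8) / 0.85 = 0.16 / 0.85 = 0.188235

0.188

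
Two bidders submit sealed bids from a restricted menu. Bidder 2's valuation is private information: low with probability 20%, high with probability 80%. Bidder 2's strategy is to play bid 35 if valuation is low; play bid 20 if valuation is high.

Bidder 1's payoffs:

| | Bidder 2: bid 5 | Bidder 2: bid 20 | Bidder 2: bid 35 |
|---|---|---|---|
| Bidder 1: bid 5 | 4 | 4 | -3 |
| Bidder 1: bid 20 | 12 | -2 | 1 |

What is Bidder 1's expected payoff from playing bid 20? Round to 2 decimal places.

E[bid 20] = 0.2·1 + 0.8·(-2) = 0.2 + (-1.6) = -1.4

-1.40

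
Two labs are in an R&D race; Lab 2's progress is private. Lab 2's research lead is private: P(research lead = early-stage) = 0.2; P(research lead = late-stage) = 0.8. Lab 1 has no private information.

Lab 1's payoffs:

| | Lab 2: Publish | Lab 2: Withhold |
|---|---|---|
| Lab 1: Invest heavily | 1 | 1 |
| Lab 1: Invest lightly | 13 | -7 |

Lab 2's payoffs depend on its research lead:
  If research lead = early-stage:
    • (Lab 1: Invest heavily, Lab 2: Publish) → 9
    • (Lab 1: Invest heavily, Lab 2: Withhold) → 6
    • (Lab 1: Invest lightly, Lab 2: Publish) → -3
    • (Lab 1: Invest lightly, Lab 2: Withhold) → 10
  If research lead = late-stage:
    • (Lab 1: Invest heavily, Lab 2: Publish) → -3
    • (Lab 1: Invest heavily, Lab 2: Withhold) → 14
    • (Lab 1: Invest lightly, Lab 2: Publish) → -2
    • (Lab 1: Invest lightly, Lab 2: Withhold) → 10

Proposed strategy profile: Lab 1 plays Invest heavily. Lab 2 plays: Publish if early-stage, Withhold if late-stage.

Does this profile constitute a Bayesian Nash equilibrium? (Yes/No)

Lab 1 plays Invest heavily: E[Invest heavily] = 0.2·(1) + 0.8·(1) = 1; E[Invest lightly] = -3. Best-responding. ✓
Lab 2 (research lead early-stage), facing Invest heavily: Publish gives 9, Withhold gives 6. Proposed Publish is best. ✓
Lab 2 (research lead late-stage), facing Invest heavily: Publish gives -3, Withhold gives 14. Proposed Withhold is best. ✓

Yes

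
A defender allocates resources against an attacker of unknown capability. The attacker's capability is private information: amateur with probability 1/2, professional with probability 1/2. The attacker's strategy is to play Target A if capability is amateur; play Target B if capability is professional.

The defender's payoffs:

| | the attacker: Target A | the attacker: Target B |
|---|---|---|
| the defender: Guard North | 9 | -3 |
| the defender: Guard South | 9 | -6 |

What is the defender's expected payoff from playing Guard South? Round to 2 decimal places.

E[Guard South] = 1/2·9 + 1/2·(-6) = 9/2 + (-3) = 3/2

1.50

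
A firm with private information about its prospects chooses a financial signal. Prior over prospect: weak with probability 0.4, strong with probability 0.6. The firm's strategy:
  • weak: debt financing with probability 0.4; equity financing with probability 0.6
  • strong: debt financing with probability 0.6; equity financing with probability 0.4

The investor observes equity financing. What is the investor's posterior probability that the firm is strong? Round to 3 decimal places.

P(equity financing) = 0.4·0.6 + 0.6·0.4 = 0.48
P(strong | equity financing) = (0.6·0.4) / 0.48 = 0.24 / 0.48 = 0.5

0.500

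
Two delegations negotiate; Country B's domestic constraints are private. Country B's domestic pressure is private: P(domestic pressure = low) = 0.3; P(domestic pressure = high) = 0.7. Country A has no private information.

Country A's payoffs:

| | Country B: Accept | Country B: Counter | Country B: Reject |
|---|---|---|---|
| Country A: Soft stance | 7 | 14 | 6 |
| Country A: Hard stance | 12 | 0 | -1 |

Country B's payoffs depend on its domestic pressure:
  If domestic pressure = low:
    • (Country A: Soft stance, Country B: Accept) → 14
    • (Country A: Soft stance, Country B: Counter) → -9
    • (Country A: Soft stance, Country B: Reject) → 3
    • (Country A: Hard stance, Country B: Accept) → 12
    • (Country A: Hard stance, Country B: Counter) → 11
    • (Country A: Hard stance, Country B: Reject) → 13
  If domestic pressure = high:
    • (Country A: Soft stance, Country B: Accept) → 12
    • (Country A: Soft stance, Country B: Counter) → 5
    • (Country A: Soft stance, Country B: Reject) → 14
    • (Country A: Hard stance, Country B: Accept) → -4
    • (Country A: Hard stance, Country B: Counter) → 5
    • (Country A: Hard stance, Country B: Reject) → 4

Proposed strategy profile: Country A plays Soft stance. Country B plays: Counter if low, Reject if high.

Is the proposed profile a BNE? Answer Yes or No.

A profile is a BNE iff every type of every player is best-responding given beliefs about the other side.
Country A plays Soft stance: E[Soft stance] = 0.3·(14) + 0.7·(6) = 8.4; E[Hard stance] = -0.7. Best-responding. ✓
Country B (domestic pressure low), facing Soft stance: Accept gives 14, Counter gives -9, Reject gives 3. Proposed Counter is not best — profitable deviation exists. ✗
Country B (domestic pressure high), facing Soft stance: Accept gives 12, Counter gives 5, Reject gives 14. Proposed Reject is best. ✓

No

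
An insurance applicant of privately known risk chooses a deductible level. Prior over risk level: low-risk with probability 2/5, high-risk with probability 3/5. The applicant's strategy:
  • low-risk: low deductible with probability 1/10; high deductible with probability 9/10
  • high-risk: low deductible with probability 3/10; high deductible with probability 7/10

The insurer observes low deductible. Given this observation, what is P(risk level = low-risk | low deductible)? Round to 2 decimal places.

0.18

Apply Bayes' rule using the sender's strategy as the likelihood.
P(low deductible) = (2/5)·(1/10) + (3/5)·(3/10) = 11/50
P(low-risk | low deductible) = ((2/5)·(1/10)) / (11/50) = (1/25) / (11/50) = 2/11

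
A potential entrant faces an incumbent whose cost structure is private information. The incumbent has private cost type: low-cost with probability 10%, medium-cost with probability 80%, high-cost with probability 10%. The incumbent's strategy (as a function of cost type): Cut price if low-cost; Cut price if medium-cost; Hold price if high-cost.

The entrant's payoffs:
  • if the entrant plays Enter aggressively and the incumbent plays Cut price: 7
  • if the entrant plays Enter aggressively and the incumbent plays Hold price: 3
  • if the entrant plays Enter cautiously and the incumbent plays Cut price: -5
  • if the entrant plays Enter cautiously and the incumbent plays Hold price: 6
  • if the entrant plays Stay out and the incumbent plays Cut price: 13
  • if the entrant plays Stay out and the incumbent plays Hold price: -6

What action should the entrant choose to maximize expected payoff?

Compute the entrant's expected payoff for each action, taking the expectation over the incumbent's type.
E[Enter aggressively] = 0.1·(7) + 0.8·(7) + 0.1·(3) = 6.6
E[Enter cautiously] = 0.1·(-5) + 0.8·(-5) + 0.1·(6) = -3.9
E[Stay out] = 0.1·(13) + 0.8·(13) + 0.1·(-6) = 11.1
Best response: Stay out (11.1 is the largest).

Stay out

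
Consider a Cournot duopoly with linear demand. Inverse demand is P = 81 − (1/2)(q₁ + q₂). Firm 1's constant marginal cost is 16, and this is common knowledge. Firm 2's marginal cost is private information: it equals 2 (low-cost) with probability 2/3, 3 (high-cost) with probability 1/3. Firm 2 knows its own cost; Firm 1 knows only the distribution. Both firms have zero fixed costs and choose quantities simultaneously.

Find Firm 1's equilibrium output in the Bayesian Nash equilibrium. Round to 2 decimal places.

34.22

Type-c best response for Firm 2: q₂(c) = (81 − c) − q₁/2.
Firm 1 maximizes expected profit; its first-order condition is 81 − q₁ − (1/2)E[q₂] − 16 = 0.
Substituting E[q₂] and solving: E[c₂] = 2.33333, so q₁ = (81 − 2·16 + 2.33333)/(3/2) = 34.2222.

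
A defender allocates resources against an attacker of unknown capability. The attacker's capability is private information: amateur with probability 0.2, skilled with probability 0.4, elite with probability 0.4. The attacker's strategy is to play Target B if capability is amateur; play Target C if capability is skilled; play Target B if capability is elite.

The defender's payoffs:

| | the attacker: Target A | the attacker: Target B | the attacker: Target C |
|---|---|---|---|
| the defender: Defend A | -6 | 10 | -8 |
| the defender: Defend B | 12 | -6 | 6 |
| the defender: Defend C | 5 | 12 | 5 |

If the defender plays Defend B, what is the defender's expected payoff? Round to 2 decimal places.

-1.20

E[Defend B] = 0.2·(-6) + 0.4·6 + 0.4·(-6) = (-1.2) + 2.4 + (-2.4) = -1.2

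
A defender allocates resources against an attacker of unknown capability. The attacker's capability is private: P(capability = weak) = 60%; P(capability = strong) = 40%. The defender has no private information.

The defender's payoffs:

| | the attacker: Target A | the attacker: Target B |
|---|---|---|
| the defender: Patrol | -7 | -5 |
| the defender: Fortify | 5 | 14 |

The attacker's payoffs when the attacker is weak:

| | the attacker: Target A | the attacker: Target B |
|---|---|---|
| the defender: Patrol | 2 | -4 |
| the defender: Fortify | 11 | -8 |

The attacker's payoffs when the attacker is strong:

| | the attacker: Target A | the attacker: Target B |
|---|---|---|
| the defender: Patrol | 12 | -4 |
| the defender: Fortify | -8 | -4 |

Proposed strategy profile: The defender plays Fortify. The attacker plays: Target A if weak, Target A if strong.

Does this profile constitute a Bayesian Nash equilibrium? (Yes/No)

No

The defender plays Fortify: E[Fortify] = 0.6·(5) + 0.4·(5) = 5; E[Patrol] = -7. Best-responding. ✓
The attacker (capability weak), facing Fortify: Target A gives 11, Target B gives -8. Proposed Target A is best. ✓
The attacker (capability strong), facing Fortify: Target A gives -8, Target B gives -4. Proposed Target A is not best — profitable deviation exists. ✗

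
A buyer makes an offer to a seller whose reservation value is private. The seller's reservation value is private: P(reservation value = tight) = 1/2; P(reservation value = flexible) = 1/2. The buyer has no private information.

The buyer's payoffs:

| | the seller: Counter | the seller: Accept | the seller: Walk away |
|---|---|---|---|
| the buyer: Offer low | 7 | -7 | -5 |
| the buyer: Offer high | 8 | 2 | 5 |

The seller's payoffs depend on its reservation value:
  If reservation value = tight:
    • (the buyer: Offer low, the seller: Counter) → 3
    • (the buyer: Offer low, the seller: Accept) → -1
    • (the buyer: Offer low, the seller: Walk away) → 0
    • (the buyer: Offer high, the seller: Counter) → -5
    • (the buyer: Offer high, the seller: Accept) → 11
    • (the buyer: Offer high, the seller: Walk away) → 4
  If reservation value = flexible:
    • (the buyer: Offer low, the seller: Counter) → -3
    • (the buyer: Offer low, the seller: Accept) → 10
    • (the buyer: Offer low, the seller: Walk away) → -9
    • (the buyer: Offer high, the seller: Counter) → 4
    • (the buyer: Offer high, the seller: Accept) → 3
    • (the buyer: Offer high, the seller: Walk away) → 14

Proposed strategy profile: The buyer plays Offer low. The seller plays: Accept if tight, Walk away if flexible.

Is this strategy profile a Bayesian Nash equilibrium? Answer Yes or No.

The buyer plays Offer low: E[Offer low] = 1/2·(-7) + 1/2·(-5) = -6; E[Offer high] = 7/2. Not best-responding. ✗
The seller (reservation value tight), facing Offer low: Counter gives 3, Accept gives -1, Walk away gives 0. Proposed Accept is not best — profitable deviation exists. ✗
The seller (reservation value flexible), facing Offer low: Counter gives -3, Accept gives 10, Walk away gives -9. Proposed Walk away is not best — profitable deviation exists. ✗

No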